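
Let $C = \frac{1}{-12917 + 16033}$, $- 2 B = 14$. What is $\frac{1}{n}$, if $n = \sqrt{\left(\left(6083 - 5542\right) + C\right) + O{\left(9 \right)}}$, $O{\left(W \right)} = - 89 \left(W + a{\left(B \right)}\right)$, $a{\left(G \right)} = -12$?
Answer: $\frac{2 \sqrt{1961310891}}{2517729} \approx 0.03518$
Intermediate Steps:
$B = -7$ ($B = \left(- \frac{1}{2}\right) 14 = -7$)
$C = \frac{1}{3116} \approx 0.00032092$
$O{\left(W \right)} = 1068 - 89 W$ ($O{\left(W \right)} = - 89 \left(W - 12\right) = - 89 \left(-12 + W\right) = 1068 - 89 W$)
$n = \frac{\sqrt{1961310891}}{1558}$ ($n = \sqrt{\left(\left(6083 - 5542\right) + \frac{1}{3116}\right) + \left(1068 - 801\right)} = \sqrt{\left(541 + \frac{1}{3116}\right) + \left(1068 - 801\right)} = \sqrt{\frac{1685757}{3116} + 267} = \sqrt{\frac{2517729}{3116}} = \frac{\sqrt{1961310891}}{1558} \approx 28.425$)
$\frac{1}{n} = \frac{1}{\frac{1}{1558} \sqrt{1961310891}} = \frac{2 \sqrt{1961310891}}{2517729}$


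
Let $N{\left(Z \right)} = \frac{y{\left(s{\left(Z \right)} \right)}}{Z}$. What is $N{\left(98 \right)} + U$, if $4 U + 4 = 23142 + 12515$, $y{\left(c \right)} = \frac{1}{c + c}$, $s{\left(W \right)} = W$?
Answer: $\frac{171205707}{19208} \approx 8913.3$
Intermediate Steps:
$y{\left(c \right)} = \frac{1}{2 c}$
$N{\left(Z \right)} = \frac{1}{2 Z^{2}}$ ($N{\left(Z \right)} = \frac{\frac{1}{2} \frac{1}{Z}}{Z} = \frac{1}{2 Z^{2}}$)
$U = \frac{35653}{4}$ ($U = -1 + \frac{23142 + 12515}{4} = -1 + \frac{1}{4} \cdot 35657 = -1 + \frac{35657}{4} = \frac{35653}{4} \approx 8913.3$)
$N{\left(98 \right)} + U = \frac{1}{2 \cdot 9604} + \frac{35653}{4} = \frac{1}{2} \cdot \frac{1}{9604} + \frac{35653}{4} = \frac{1}{19208} + \frac{35653}{4} = \frac{171205707}{19208}$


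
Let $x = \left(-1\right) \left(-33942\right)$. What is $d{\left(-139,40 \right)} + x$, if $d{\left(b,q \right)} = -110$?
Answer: $33832$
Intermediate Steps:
$x = 33942$
$d{\left(-139,40 \right)} + x = -110 + 33942 = 33832$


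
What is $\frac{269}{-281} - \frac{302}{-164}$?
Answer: $\frac{20373}{23042} \approx 0.88417$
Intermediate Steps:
$\frac{269}{-281} - \frac{302}{-164} = 269 \left(- \frac{1}{281}\right) - - \frac{151}{82} = - \frac{269}{281} + \frac{151}{82} = \frac{20373}{23042}$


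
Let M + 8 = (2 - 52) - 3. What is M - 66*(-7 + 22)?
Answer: -1051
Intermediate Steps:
M = -61 (M = -8 + ((2 - 52) - 3) = -8 + (-50 - 3) = -8 - 53 = -61)
M - 66*(-7 + 22) = -61 - 66*(-7 + 22) = -61 - 66*15 = -61 - 990 = -1051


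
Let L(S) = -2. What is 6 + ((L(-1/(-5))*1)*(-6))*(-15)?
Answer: -174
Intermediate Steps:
6 + ((L(-1/(-5))*1)*(-6))*(-15) = 6 + (-2*1*(-6))*(-15) = 6 - 2*(-6)*(-15) = 6 + 12*(-15) = 6 - 180 = -174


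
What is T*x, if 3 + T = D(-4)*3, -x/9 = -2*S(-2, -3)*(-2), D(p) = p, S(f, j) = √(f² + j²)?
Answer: 540*√13 ≈ 1947.0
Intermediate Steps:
x = -36*√13 (x = -9*(-2*√((-2)² + (-3)²))*(-2) = -9*(-2*√(4 + 9))*(-2) = -9*(-2*√13)*(-2) = -36*√13 ≈ -129.80)
T = -15 (T = -3 - 4*3 = -3 - 12 = -15)
T*x = -(-540)*√13 = 540*√13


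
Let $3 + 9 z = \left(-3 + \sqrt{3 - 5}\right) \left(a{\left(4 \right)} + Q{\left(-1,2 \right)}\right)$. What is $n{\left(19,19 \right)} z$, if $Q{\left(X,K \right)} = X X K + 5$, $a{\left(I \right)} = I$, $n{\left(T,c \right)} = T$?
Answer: $-76 + \frac{209 i \sqrt{2}}{9} \approx -76.0 + 32.841 i$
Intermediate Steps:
$Q{\left(X,K \right)} = 5 + K X^{2}$ ($Q{\left(X,K \right)} = X^{2} K + 5 = K X^{2} + 5 = 5 + K X^{2}$)
$z = -4 + \frac{11 i \sqrt{2}}{9}$ ($z = - \frac{1}{3} + \frac{\left(-3 + \sqrt{3 - 5}\right) \left(4 + \left(5 + 2 \left(-1\right)^{2}\right)\right)}{9} = - \frac{1}{3} + \frac{\left(-3 + \sqrt{-2}\right) \left(4 + \left(5 + 2 \cdot 1\right)\right)}{9} = - \frac{1}{3} + \frac{\left(-3 + i \sqrt{2}\right) \left(4 + \left(5 + 2\right)\right)}{9} = - \frac{1}{3} + \frac{\left(-3 + i \sqrt{2}\right) \left(4 + 7\right)}{9} = - \frac{1}{3} + \frac{\left(-3 + i \sqrt{2}\right) 11}{9} = - \frac{1}{3} + \frac{-33 + 11 i \sqrt{2}}{9} = - \frac{1}{3} - \left(\frac{11}{3} - \frac{11 i \sqrt{2}}{9}\right) = -4 + \frac{11 i \sqrt{2}}{9} \approx -4.0 + 1.7285 i$)
$n{\left(19,19 \right)} z = 19 \left(-4 + \frac{11 i \sqrt{2}}{9}\right) = -76 + \frac{209 i \sqrt{2}}{9}$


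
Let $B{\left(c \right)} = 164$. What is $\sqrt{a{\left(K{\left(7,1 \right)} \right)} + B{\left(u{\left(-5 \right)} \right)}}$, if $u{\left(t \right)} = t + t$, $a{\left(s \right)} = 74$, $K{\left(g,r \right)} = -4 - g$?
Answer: $\sqrt{238} \approx 15.427$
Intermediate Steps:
$u{\left(t \right)} = 2 t$
$\sqrt{a{\left(K{\left(7,1 \right)} \right)} + B{\left(u{\left(-5 \right)} \right)}} = \sqrt{74 + 164} = \sqrt{238}$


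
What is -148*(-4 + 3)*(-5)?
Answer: -740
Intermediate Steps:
-148*(-4 + 3)*(-5) = -(-148)*(-5) = -148*5 = -740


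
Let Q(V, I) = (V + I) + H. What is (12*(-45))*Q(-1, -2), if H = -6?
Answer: 4860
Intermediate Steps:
Q(V, I) = -6 + I + V (Q(V, I) = (V + I) - 6 = (I + V) - 6 = -6 + I + V)
(12*(-45))*Q(-1, -2) = (12*(-45))*(-6 - 2 - 1) = -540*(-9) = 4860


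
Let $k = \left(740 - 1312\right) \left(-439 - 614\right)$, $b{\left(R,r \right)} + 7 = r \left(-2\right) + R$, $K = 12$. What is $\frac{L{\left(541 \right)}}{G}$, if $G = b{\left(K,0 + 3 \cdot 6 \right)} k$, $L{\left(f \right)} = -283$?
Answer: $\frac{283}{18671796} \approx 1.5157 \cdot 10^{-5}$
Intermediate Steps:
$b{\left(R,r \right)} = -7 + R - 2 r$ ($b{\left(R,r \right)} = -7 + \left(r \left(-2\right) + R\right) = -7 + \left(- 2 r + R\right) = -7 + \left(R - 2 r\right) = -7 + R - 2 r$)
$k = 602316$ ($k = \left(-572\right) \left(-1053\right) = 602316$)
$G = -18671796$ ($G = \left(-7 + 12 - 2 \left(0 + 3 \cdot 6\right)\right) 602316 = \left(-7 + 12 - 2 \left(0 + 18\right)\right) 602316 = \left(-7 + 12 - 36\right) 602316 = \left(-31\right) 602316 = -18671796$)
$\frac{L{\left(541 \right)}}{G} = - \frac{283}{-18671796} = \left(-283\right) \left(- \frac{1}{18671796}\right) = \frac{283}{18671796}$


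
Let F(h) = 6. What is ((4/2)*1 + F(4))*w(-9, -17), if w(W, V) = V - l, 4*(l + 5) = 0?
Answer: -96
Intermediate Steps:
l = -5 (l = -5 + (¼)*0 = -5 + 0 = -5)
w(W, V) = 5 + V (w(W, V) = V - 1*(-5) = V + 5 = 5 + V)
((4/2)*1 + F(4))*w(-9, -17) = ((4/2)*1 + 6)*(5 - 17) = ((4*(½))*1 + 6)*(-12) = (2*1 + 6)*(-12) = (2 + 6)*(-12) = 8*(-12) = -96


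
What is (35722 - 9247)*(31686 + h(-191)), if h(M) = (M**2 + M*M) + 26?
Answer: 2771244150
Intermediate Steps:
h(M) = 26 + 2*M**2 (h(M) = (M**2 + M**2) + 26 = 2*M**2 + 26 = 26 + 2*M**2)
(35722 - 9247)*(31686 + h(-191)) = (35722 - 9247)*(31686 + (26 + 2*(-191)**2)) = 26475*(31686 + (26 + 2*36481)) = 26475*(31686 + (26 + 72962)) = 26475*(31686 + 72988) = 26475*104674 = 2771244150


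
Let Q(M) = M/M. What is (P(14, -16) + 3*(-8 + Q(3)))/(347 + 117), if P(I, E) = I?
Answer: -7/464 ≈ -0.015086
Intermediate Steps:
Q(M) = 1
(P(14, -16) + 3*(-8 + Q(3)))/(347 + 117) = (14 + 3*(-8 + 1))/(347 + 117) = (14 + 3*(-7))/464 = (14 - 21)*(1/464) = -7*1/464 = -7/464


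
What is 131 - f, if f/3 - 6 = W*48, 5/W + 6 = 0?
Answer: 233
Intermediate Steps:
W = -⅚ (W = 5/(-6 + 0) = 5/(-6) = 5*(-⅙) = -⅚ ≈ -0.83333)
f = -102 (f = 18 + 3*(-⅚*48) = 18 + 3*(-40) = 18 - 120 = -102)
131 - f = 131 - 1*(-102) = 131 + 102 = 233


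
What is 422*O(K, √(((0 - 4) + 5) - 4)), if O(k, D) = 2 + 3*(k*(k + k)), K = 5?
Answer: 64144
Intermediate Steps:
O(k, D) = 2 + 6*k² (O(k, D) = 2 + 3*(k*(2*k)) = 2 + 3*(2*k²) = 2 + 6*k²)
422*O(K, √(((0 - 4) + 5) - 4)) = 422*(2 + 6*5²) = 422*(2 + 6*25) = 422*(2 + 150) = 422*152 = 64144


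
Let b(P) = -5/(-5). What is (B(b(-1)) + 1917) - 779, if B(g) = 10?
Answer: 1148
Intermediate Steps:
b(P) = 1 (b(P) = -5*(-⅕) = 1)
(B(b(-1)) + 1917) - 779 = (10 + 1917) - 779 = 1927 - 779 = 1148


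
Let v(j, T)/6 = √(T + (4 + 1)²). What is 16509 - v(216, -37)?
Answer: 16509 - 12*I*√3 ≈ 16509.0 - 20.785*I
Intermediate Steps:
v(j, T) = 6*√(25 + T) (v(j, T) = 6*√(T + (4 + 1)²) = 6*√(T + 5²) = 6*√(T + 25) = 6*√(25 + T))
16509 - v(216, -37) = 16509 - 6*√(25 - 37) = 16509 - 6*√(-12) = 16509 - 6*2*I*√3 = 16509 - 12*I*√3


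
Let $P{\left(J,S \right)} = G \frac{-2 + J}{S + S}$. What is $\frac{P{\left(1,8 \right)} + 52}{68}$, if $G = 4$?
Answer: $\frac{207}{272} \approx 0.76103$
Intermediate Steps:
$P{\left(J,S \right)} = \frac{2 \left(-2 + J\right)}{S}$ ($P{\left(J,S \right)} = 4 \frac{-2 + J}{S + S} = 4 \frac{-2 + J}{2 S} = \frac{2 \left(-2 + J\right)}{S}$)
$\frac{P{\left(1,8 \right)} + 52}{68} = \frac{\frac{2 \left(-2 + 1\right)}{8} + 52}{68} = \left(2 \cdot \frac{1}{8} \left(-1\right) + 52\right) \frac{1}{68} = \left(- \frac{1}{4} + 52\right) \frac{1}{68} = \frac{207}{4} \cdot \frac{1}{68} = \frac{207}{272}$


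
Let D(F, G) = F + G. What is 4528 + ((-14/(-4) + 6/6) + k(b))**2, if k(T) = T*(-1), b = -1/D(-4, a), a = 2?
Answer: 4544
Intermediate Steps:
b = 1/2 (b = -1/(-4 + 2) = -1/(-2) = -1*(-1/2) = 1/2 ≈ 0.50000)
k(T) = -T
4528 + ((-14/(-4) + 6/6) + k(b))**2 = 4528 + ((-14/(-4) + 6/6) - 1*1/2)**2 = 4528 + ((-14*(-1/4) + 6*(1/6)) - 1/2)**2 = 4528 + ((7/2 + 1) - 1/2)**2 = 4528 + (9/2 - 1/2)**2 = 4528 + 4**2 = 4528 + 16 = 4544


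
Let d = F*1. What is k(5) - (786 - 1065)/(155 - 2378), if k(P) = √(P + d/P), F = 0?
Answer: -31/247 + √5 ≈ 2.1106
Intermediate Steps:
d = 0 (d = 0*1 = 0)
k(P) = √P (k(P) = √(P + 0/P) = √(P + 0) = √P)
k(5) - (786 - 1065)/(155 - 2378) = √5 - (786 - 1065)/(155 - 2378) = √5 - (-279)/(-2223) = √5 - (-279)*(-1)/2223 = √5 - 1*31/247 = √5 - 31/247 = -31/247 + √5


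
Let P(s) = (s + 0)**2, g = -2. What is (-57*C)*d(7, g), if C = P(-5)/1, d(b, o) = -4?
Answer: 5700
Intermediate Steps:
P(s) = s**2
C = 25 (C = (-5)**2/1 = 25*1 = 25)
(-57*C)*d(7, g) = -57*25*(-4) = -1425*(-4) = 5700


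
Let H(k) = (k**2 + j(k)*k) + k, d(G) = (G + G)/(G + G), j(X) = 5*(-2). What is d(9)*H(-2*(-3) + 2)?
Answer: -8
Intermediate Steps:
j(X) = -10
d(G) = 1 (d(G) = (2*G)/((2*G)) = (2*G)*(1/(2*G)) = 1)
H(k) = k**2 - 9*k (H(k) = (k**2 - 10*k) + k = k**2 - 9*k)
d(9)*H(-2*(-3) + 2) = 1*((-2*(-3) + 2)*(-9 + (-2*(-3) + 2))) = 1*((6 + 2)*(-9 + (6 + 2))) = 1*(8*(-9 + 8)) = 1*(8*(-1)) = 1*(-8) = -8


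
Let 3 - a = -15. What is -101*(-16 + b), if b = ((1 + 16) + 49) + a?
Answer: -6868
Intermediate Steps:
a = 18 (a = 3 - 1*(-15) = 3 + 15 = 18)
b = 84 (b = ((1 + 16) + 49) + 18 = (17 + 49) + 18 = 66 + 18 = 84)
-101*(-16 + b) = -101*(-16 + 84) = -101*68 = -6868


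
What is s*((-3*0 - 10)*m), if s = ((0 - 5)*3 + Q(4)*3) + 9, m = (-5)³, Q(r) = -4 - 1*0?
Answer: -22500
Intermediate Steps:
Q(r) = -4 (Q(r) = -4 + 0 = -4)
m = -125
s = -18 (s = ((0 - 5)*3 - 4*3) + 9 = (-5*3 - 12) + 9 = (-15 - 12) + 9 = -27 + 9 = -18)
s*((-3*0 - 10)*m) = -18*(-3*0 - 10)*(-125) = -18*(0 - 10)*(-125) = -(-180)*(-125) = -18*1250 = -22500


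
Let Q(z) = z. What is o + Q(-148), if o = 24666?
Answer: 24518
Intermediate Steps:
o + Q(-148) = 24666 - 148 = 24518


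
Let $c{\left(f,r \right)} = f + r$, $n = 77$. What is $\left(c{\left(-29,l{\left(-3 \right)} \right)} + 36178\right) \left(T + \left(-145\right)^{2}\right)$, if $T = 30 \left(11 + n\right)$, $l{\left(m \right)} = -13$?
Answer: $855158440$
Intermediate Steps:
$T = 2640$ ($T = 30 \left(11 + 77\right) = 30 \cdot 88 = 2640$)
$\left(c{\left(-29,l{\left(-3 \right)} \right)} + 36178\right) \left(T + \left(-145\right)^{2}\right) = \left(\left(-29 - 13\right) + 36178\right) \left(2640 + \left(-145\right)^{2}\right) = \left(-42 + 36178\right) \left(2640 + 21025\right) = 36136 \cdot 23665 = 855158440$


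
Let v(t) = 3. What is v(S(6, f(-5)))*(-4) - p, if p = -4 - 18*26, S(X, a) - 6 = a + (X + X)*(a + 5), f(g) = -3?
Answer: 460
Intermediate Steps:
S(X, a) = 6 + a + 2*X*(5 + a) (S(X, a) = 6 + (a + (X + X)*(a + 5)) = 6 + (a + (2*X)*(5 + a)) = 6 + (a + 2*X*(5 + a)) = 6 + a + 2*X*(5 + a))
p = -472 (p = -4 - 468 = -472)
v(S(6, f(-5)))*(-4) - p = 3*(-4) - 1*(-472) = -12 + 472 = 460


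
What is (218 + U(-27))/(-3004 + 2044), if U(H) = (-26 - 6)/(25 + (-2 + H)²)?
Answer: -47189/207840 ≈ -0.22704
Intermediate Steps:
U(H) = -32/(25 + (-2 + H)²)
(218 + U(-27))/(-3004 + 2044) = (218 - 32/(25 + (-2 - 27)²))/(-3004 + 2044) = (218 - 32/(25 + (-29)²))/(-960) = (218 - 32/(25 + 841))*(-1/960) = (218 - 32/866)*(-1/960) = (218 - 32*1/866)*(-1/960) = (218 - 16/433)*(-1/960) = (94378/433)*(-1/960) = -47189/207840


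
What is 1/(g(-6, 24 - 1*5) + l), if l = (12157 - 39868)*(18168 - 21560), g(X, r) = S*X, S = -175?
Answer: 1/93996762 ≈ 1.0639e-8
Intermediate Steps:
g(X, r) = -175*X
l = 93995712 (l = -27711*(-3392) = 93995712)
1/(g(-6, 24 - 1*5) + l) = 1/(-175*(-6) + 93995712) = 1/(1050 + 93995712) = 1/93996762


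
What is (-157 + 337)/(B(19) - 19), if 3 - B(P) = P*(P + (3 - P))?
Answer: -180/73 ≈ -2.4658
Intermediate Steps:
B(P) = 3 - 3*P (B(P) = 3 - P*(P + (3 - P)) = 3 - P*3 = 3 - 3*P)
(-157 + 337)/(B(19) - 19) = (-157 + 337)/((3 - 3*19) - 19) = 180/((3 - 57) - 19) = 180/(-54 - 19) = 180/(-73) = 180*(-1/73) = -180/73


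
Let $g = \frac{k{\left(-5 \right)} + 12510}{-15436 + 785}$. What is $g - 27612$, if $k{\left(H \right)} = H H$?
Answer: $- \frac{17589389}{637} \approx -27613.0$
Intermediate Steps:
$k{\left(H \right)} = H^{2}$
$g = - \frac{545}{637}$ ($g = \frac{\left(-5\right)^{2} + 12510}{-15436 + 785} = \frac{25 + 12510}{-14651} = 12535 \left(- \frac{1}{14651}\right) = - \frac{545}{637} \approx -0.85557$)
$g - 27612 = - \frac{545}{637} - 27612 = - \frac{17589389}{637}$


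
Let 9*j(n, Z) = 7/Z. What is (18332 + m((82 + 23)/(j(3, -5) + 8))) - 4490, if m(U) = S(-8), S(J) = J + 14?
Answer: 13848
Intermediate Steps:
S(J) = 14 + J
j(n, Z) = 7/(9*Z) (j(n, Z) = (7/Z)/9 = 7/(9*Z))
m(U) = 6 (m(U) = 14 - 8 = 6)
(18332 + m((82 + 23)/(j(3, -5) + 8))) - 4490 = (18332 + 6) - 4490 = 18338 - 4490 = 13848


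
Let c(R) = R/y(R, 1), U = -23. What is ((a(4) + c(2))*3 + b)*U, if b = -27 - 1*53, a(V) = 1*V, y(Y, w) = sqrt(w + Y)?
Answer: 1564 - 46*sqrt(3) ≈ 1484.3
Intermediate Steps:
y(Y, w) = sqrt(Y + w)
a(V) = V
c(R) = R/sqrt(1 + R) (c(R) = R/(sqrt(R + 1)) = R/(sqrt(1 + R)) = R/sqrt(1 + R))
b = -80 (b = -27 - 53 = -80)
((a(4) + c(2))*3 + b)*U = ((4 + 2/sqrt(1 + 2))*3 - 80)*(-23) = ((4 + 2/sqrt(3))*3 - 80)*(-23) = ((4 + 2*(sqrt(3)/3))*3 - 80)*(-23) = ((4 + 2*sqrt(3)/3)*3 - 80)*(-23) = ((12 + 2*sqrt(3)) - 80)*(-23) = (-68 + 2*sqrt(3))*(-23) = 1564 - 46*sqrt(3)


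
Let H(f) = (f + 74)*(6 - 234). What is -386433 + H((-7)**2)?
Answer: -414477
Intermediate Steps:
H(f) = -16872 - 228*f (H(f) = (74 + f)*(-228) = -16872 - 228*f)
-386433 + H((-7)**2) = -386433 + (-16872 - 228*(-7)**2) = -386433 + (-16872 - 228*49) = -386433 + (-16872 - 11172) = -386433 - 28044 = -414477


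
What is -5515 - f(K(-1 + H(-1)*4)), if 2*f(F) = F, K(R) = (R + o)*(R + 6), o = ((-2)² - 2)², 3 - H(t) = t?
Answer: -11429/2 ≈ -5714.5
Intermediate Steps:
H(t) = 3 - t
o = 4 (o = (4 - 2)² = 2² = 4)
K(R) = (4 + R)*(6 + R) (K(R) = (R + 4)*(R + 6) = (4 + R)*(6 + R))
f(F) = F/2
-5515 - f(K(-1 + H(-1)*4)) = -5515 - (24 + (-1 + (3 - 1*(-1))*4)² + 10*(-1 + (3 - 1*(-1))*4))/2 = -5515 - (24 + (-1 + (3 + 1)*4)² + 10*(-1 + (3 + 1)*4))/2 = -5515 - (24 + (-1 + 4*4)² + 10*(-1 + 4*4))/2 = -5515 - (24 + (-1 + 16)² + 10*(-1 + 16))/2 = -5515 - (24 + 15² + 10*15)/2 = -5515 - (24 + 225 + 150)/2 = -5515 - 399/2 = -11429/2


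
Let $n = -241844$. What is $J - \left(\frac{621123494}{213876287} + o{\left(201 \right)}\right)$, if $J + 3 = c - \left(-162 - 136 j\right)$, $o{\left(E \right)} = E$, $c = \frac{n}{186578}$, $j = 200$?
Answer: $\frac{541780891166647614}{19952304937943} \approx 27154.0$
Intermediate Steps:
$c = - \frac{120922}{93289}$ ($c = - \frac{241844}{186578} = \left(-241844\right) \frac{1}{186578} = - \frac{120922}{93289} \approx -1.2962$)
$J = \frac{2552172829}{93289}$ ($J = -3 - \left(- \frac{14991896}{93289} - 27200\right) = -3 - - \frac{2552452696}{93289} = -3 + \left(- \frac{120922}{93289} + 27362\right) = -3 + \frac{2552452696}{93289} = \frac{2552172829}{93289} \approx 27358.0$)
$J - \left(\frac{621123494}{213876287} + o{\left(201 \right)}\right) = \frac{2552172829}{93289} + \left(\left(\frac{74679}{-124093} - \frac{123011}{53429}\right) - 201\right) = \frac{2552172829}{93289} + \left(\left(74679 \left(- \frac{1}{124093}\right) - \frac{123011}{53429}\right) - 201\right) = \frac{2552172829}{93289} - \frac{43610257181}{213876287} = \frac{541780891166647614}{19952304937943}$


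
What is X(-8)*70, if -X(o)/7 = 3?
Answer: -1470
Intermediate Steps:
X(o) = -21 (X(o) = -7*3 = -21)
X(-8)*70 = -21*70 = -1470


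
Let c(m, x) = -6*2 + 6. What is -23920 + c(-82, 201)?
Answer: -23926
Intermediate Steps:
c(m, x) = -6 (c(m, x) = -12 + 6 = -6)
-23920 + c(-82, 201) = -23920 - 6 = -23926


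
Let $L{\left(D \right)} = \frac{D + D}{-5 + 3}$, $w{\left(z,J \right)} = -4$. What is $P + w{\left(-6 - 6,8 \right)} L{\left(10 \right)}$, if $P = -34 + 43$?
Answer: $49$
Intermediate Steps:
$P = 9$
$L{\left(D \right)} = - D$ ($L{\left(D \right)} = \frac{2 D}{-2} = 2 D \left(- \frac{1}{2}\right) = - D$)
$P + w{\left(-6 - 6,8 \right)} L{\left(10 \right)} = 9 - 4 \left(\left(-1\right) 10\right) = 9 - -40 = 9 + 40 = 49$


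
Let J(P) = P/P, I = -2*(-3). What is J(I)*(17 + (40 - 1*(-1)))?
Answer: 58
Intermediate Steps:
I = 6
J(P) = 1
J(I)*(17 + (40 - 1*(-1))) = 1*(17 + (40 - 1*(-1))) = 1*(17 + (40 + 1)) = 1*(17 + 41) = 1*58 = 58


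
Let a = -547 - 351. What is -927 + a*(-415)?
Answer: 371743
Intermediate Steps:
a = -898
-927 + a*(-415) = -927 - 898*(-415) = -927 + 372670 = 371743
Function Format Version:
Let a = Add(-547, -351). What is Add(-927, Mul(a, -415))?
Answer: 371743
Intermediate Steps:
a = -898
Add(-927, Mul(a, -415)) = Add(-927, Mul(-898, -415)) = Add(-927, 372670) = 371743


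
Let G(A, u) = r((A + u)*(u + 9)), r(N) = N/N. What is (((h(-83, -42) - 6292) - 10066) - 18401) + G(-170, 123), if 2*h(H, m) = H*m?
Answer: -33015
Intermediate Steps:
r(N) = 1
G(A, u) = 1
h(H, m) = H*m/2 (h(H, m) = (H*m)/2 = H*m/2)
(((h(-83, -42) - 6292) - 10066) - 18401) + G(-170, 123) = ((((1/2)*(-83)*(-42) - 6292) - 10066) - 18401) + 1 = (((1743 - 6292) - 10066) - 18401) + 1 = ((-4549 - 10066) - 18401) + 1 = (-14615 - 18401) + 1 = -33016 + 1 = -33015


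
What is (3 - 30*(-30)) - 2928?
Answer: -2025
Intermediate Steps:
(3 - 30*(-30)) - 2928 = (3 + 900) - 2928 = 903 - 2928 = -2025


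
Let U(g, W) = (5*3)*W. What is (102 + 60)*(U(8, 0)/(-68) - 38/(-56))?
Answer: 1539/14 ≈ 109.93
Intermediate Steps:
U(g, W) = 15*W
(102 + 60)*(U(8, 0)/(-68) - 38/(-56)) = (102 + 60)*((15*0)/(-68) - 38/(-56)) = 162*(0*(-1/68) - 38*(-1/56)) = 162*(0 + 19/28) = 162*(19/28) = 1539/14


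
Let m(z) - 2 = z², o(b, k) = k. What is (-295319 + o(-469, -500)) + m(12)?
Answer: -295673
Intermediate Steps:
m(z) = 2 + z²
(-295319 + o(-469, -500)) + m(12) = (-295319 - 500) + (2 + 12²) = -295819 + (2 + 144) = -295819 + 146 = -295673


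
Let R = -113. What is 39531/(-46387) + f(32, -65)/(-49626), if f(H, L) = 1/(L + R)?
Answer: -349194195881/409756224636 ≈ -0.85220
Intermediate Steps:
f(H, L) = 1/(-113 + L) (f(H, L) = 1/(L - 113) = 1/(-113 + L))
39531/(-46387) + f(32, -65)/(-49626) = 39531/(-46387) + 1/(-113 - 65*(-49626)) = 39531*(-1/46387) - 1/49626/(-178) = -39531/46387 - 1/178*(-1/49626) = -39531/46387 + 1/8833428 = -349194195881/409756224636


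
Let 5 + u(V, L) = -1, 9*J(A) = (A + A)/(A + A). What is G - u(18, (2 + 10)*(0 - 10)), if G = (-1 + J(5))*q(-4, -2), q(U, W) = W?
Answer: 70/9 ≈ 7.7778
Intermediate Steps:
J(A) = ⅑ (J(A) = ((A + A)/(A + A))/9 = ((2*A)/((2*A)))/9 = ((2*A)*(1/(2*A)))/9 = (⅑)*1 = ⅑)
G = 16/9 (G = (-1 + ⅑)*(-2) = -8/9*(-2) = 16/9 ≈ 1.7778)
u(V, L) = -6 (u(V, L) = -5 - 1 = -6)
G - u(18, (2 + 10)*(0 - 10)) = 16/9 - 1*(-6) = 16/9 + 6 = 70/9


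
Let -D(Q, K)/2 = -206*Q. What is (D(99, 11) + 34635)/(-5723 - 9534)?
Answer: -75423/15257 ≈ -4.9435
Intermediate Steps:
D(Q, K) = 412*Q (D(Q, K) = -(-412)*Q = 412*Q)
(D(99, 11) + 34635)/(-5723 - 9534) = (412*99 + 34635)/(-5723 - 9534) = (40788 + 34635)/(-15257) = 75423*(-1/15257) = -75423/15257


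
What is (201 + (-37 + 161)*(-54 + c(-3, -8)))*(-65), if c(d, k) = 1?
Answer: 414115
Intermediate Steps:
(201 + (-37 + 161)*(-54 + c(-3, -8)))*(-65) = (201 + (-37 + 161)*(-54 + 1))*(-65) = (201 + 124*(-53))*(-65) = (201 - 6572)*(-65) = -6371*(-65) = 414115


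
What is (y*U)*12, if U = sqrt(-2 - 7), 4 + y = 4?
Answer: 0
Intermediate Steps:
y = 0 (y = -4 + 4 = 0)
U = 3*I (U = sqrt(-9) = 3*I ≈ 3.0*I)
(y*U)*12 = (0*(3*I))*12 = 0*12 = 0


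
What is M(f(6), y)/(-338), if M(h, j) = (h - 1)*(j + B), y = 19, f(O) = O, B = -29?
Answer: 25/169 ≈ 0.14793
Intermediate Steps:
M(h, j) = (-1 + h)*(-29 + j) (M(h, j) = (h - 1)*(j - 29) = (-1 + h)*(-29 + j))
M(f(6), y)/(-338) = (29 - 1*19 - 29*6 + 6*19)/(-338) = (29 - 19 - 174 + 114)*(-1/338) = -50*(-1/338) = 25/169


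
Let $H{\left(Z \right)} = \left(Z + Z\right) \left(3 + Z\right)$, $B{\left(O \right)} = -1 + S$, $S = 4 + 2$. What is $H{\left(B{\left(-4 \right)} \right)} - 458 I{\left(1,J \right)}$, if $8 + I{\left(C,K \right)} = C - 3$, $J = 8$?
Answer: $4660$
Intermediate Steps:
$S = 6$
$B{\left(O \right)} = 5$ ($B{\left(O \right)} = -1 + 6 = 5$)
$H{\left(Z \right)} = 2 Z \left(3 + Z\right)$
$I{\left(C,K \right)} = -11 + C$ ($I{\left(C,K \right)} = -8 + \left(C - 3\right) = -8 + \left(-3 + C\right) = -11 + C$)
$H{\left(B{\left(-4 \right)} \right)} - 458 I{\left(1,J \right)} = 2 \cdot 5 \left(3 + 5\right) - 458 \left(-11 + 1\right) = 2 \cdot 5 \cdot 8 - -4580 = 80 + 4580 = 4660$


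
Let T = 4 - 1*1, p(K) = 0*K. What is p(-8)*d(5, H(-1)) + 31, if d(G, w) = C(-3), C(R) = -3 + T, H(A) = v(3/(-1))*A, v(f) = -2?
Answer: 31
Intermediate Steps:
p(K) = 0
T = 3 (T = 4 - 1 = 3)
H(A) = -2*A
C(R) = 0 (C(R) = -3 + 3 = 0)
d(G, w) = 0
p(-8)*d(5, H(-1)) + 31 = 0*0 + 31 = 0 + 31 = 31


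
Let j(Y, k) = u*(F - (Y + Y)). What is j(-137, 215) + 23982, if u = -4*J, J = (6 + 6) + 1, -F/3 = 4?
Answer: 10358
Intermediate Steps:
F = -12 (F = -3*4 = -12)
J = 13 (J = 12 + 1 = 13)
u = -52 (u = -4*13 = -52)
j(Y, k) = 624 + 104*Y (j(Y, k) = -52*(-12 - (Y + Y)) = -52*(-12 - 2*Y) = 624 + 104*Y)
j(-137, 215) + 23982 = (624 + 104*(-137)) + 23982 = (624 - 14248) + 23982 = -13624 + 23982 = 10358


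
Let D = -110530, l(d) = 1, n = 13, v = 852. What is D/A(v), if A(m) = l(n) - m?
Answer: 110530/851 ≈ 129.88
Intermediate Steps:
A(m) = 1 - m
D/A(v) = -110530/(1 - 1*852) = -110530/(1 - 852) = -110530/(-851) = -110530*(-1/851) = 110530/851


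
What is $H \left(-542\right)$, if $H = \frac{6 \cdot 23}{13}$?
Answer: $- \frac{74796}{13} \approx -5753.5$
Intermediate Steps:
$H = \frac{138}{13}$ ($H = 138 \cdot \frac{1}{13} = \frac{138}{13} \approx 10.615$)
$H \left(-542\right) = \frac{138}{13} \left(-542\right) = - \frac{74796}{13}$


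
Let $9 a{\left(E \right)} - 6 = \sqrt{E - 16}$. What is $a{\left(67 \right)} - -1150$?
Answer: $\frac{3452}{3} + \frac{\sqrt{51}}{9} \approx 1151.5$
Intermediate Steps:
$a{\left(E \right)} = \frac{2}{3} + \frac{\sqrt{-16 + E}}{9}$ ($a{\left(E \right)} = \frac{2}{3} + \frac{\sqrt{E - 16}}{9} = \frac{2}{3} + \frac{\sqrt{-16 + E}}{9}$)
$a{\left(67 \right)} - -1150 = \left(\frac{2}{3} + \frac{\sqrt{-16 + 67}}{9}\right) - -1150 = \left(\frac{2}{3} + \frac{\sqrt{51}}{9}\right) + 1150 = \frac{3452}{3} + \frac{\sqrt{51}}{9}$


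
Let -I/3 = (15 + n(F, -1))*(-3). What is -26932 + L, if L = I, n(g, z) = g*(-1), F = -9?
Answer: -26716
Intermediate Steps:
n(g, z) = -g
I = 216 (I = -3*(15 - 1*(-9))*(-3) = -3*(15 + 9)*(-3) = -72*(-3) = -3*(-72) = 216)
L = 216
-26932 + L = -26932 + 216 = -26716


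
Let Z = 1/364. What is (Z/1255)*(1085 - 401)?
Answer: 171/114205 ≈ 0.0014973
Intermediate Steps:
Z = 1/364 ≈ 0.0027473
(Z/1255)*(1085 - 401) = ((1/364)/1255)*(1085 - 401) = ((1/364)*(1/1255))*684 = (1/456820)*684 = 171/114205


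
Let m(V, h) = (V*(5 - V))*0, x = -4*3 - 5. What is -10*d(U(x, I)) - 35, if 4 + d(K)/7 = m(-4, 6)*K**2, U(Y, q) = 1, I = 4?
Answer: 245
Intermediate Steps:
x = -17 (x = -12 - 5 = -17)
m(V, h) = 0
d(K) = -28 (d(K) = -28 + 7*(0*K**2) = -28 + 7*0 = -28 + 0 = -28)
-10*d(U(x, I)) - 35 = -10*(-28) - 35 = 280 - 35 = 245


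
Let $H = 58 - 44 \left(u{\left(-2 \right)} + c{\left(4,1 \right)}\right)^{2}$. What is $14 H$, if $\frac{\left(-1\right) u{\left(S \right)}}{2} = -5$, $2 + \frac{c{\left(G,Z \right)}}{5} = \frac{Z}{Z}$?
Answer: $-14588$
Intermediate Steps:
$c{\left(G,Z \right)} = -5$ ($c{\left(G,Z \right)} = -10 + 5 \frac{Z}{Z} = -10 + 5 \cdot 1 = -10 + 5 = -5$)
$u{\left(S \right)} = 10$ ($u{\left(S \right)} = \left(-2\right) \left(-5\right) = 10$)
$H = -1042$ ($H = 58 - 44 \left(10 - 5\right)^{2} = 58 - 44 \cdot 5^{2} = 58 - 1100 = -1042$)
$14 H = 14 \left(-1042\right) = -14588$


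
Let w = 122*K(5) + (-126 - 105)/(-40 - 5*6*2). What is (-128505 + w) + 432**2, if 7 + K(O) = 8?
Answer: 5824331/100 ≈ 58243.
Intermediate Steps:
K(O) = 1 (K(O) = -7 + 8 = 1)
w = 12431/100 (w = 122*1 + (-126 - 105)/(-40 - 5*6*2) = 122 - 231/(-40 - 30*2) = 122 - 231/(-40 - 60) = 122 - 231/(-100) = 122 - 231*(-1/100) = 122 + 231/100 = 12431/100 ≈ 124.31)
(-128505 + w) + 432**2 = (-128505 + 12431/100) + 432**2 = -12838069/100 + 186624 = 5824331/100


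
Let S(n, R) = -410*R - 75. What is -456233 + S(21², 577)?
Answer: -692878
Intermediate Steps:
S(n, R) = -75 - 410*R
-456233 + S(21², 577) = -456233 + (-75 - 410*577) = -456233 + (-75 - 236570) = -456233 - 236645 = -692878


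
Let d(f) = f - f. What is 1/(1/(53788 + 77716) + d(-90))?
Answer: 131504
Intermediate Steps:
d(f) = 0
1/(1/(53788 + 77716) + d(-90)) = 1/(1/(53788 + 77716) + 0) = 1/(1/131504 + 0) = 1/(1/131504) = 131504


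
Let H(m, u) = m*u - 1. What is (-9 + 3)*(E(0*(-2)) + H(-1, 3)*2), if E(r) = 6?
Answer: 12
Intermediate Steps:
H(m, u) = -1 + m*u
(-9 + 3)*(E(0*(-2)) + H(-1, 3)*2) = (-9 + 3)*(6 + (-1 - 1*3)*2) = -6*(6 + (-1 - 3)*2) = -6*(6 - 4*2) = -6*(6 - 8) = -6*(-2) = 12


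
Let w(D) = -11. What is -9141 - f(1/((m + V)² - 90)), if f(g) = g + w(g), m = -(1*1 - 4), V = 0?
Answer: -739529/81 ≈ -9130.0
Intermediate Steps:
m = 3 (m = -(1 - 4) = -1*(-3) = 3)
f(g) = -11 + g (f(g) = g - 11 = -11 + g)
-9141 - f(1/((m + V)² - 90)) = -9141 - (-11 + 1/((3 + 0)² - 90)) = -9141 - (-11 + 1/(3² - 90)) = -9141 - (-11 + 1/(9 - 90)) = -9141 - (-11 + 1/(-81)) = -9141 - (-11 - 1/81) = -9141 - 1*(-892/81) = -9141 + 892/81 = -739529/81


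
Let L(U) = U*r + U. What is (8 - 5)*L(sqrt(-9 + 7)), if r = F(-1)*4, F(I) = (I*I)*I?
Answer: -9*I*sqrt(2) ≈ -12.728*I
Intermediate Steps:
F(I) = I**3 (F(I) = I**2*I = I**3)
r = -4 (r = (-1)**3*4 = -1*4 = -4)
L(U) = -3*U (L(U) = U*(-4) + U = -4*U + U = -3*U)
(8 - 5)*L(sqrt(-9 + 7)) = (8 - 5)*(-3*sqrt(-9 + 7)) = 3*(-3*I*sqrt(2)) = -9*I*sqrt(2)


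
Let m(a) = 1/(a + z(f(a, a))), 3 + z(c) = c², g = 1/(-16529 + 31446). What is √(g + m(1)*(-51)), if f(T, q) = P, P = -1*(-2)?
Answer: I*√22696663010/29834 ≈ 5.0497*I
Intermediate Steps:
P = 2
f(T, q) = 2
g = 1/14917 ≈ 6.7038e-5
z(c) = -3 + c²
m(a) = 1/(1 + a) (m(a) = 1/(a + (-3 + 2²)) = 1/(a + (-3 + 4)) = 1/(a + 1) = 1/(1 + a))
√(g + m(1)*(-51)) = √(1/14917 - 51/(1 + 1)) = √(1/14917 - 51/2) = √(-760765/29834) = I*√22696663010/29834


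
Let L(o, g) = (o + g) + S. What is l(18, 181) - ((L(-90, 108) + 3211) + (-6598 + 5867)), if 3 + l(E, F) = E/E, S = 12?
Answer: -2512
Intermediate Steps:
L(o, g) = 12 + g + o (L(o, g) = (o + g) + 12 = (g + o) + 12 = 12 + g + o)
l(E, F) = -2 (l(E, F) = -3 + E/E = -3 + 1 = -2)
l(18, 181) - ((L(-90, 108) + 3211) + (-6598 + 5867)) = -2 - (((12 + 108 - 90) + 3211) + (-6598 + 5867)) = -2 - ((30 + 3211) - 731) = -2 - (3241 - 731) = -2 - 1*2510 = -2 - 2510 = -2512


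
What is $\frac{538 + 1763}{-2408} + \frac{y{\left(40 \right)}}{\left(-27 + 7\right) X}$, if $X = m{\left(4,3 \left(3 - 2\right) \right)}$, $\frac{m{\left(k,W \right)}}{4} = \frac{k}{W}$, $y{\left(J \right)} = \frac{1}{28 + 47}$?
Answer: $- \frac{2301301}{2408000} \approx -0.95569$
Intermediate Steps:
$y{\left(J \right)} = \frac{1}{75}$
$m{\left(k,W \right)} = \frac{4 k}{W}$ ($m{\left(k,W \right)} = 4 \frac{k}{W} = \frac{4 k}{W}$)
$X = \frac{16}{3}$ ($X = 4 \cdot 4 \frac{1}{3 \left(3 - 2\right)} = 4 \cdot 4 \frac{1}{3 \cdot 1} = 4 \cdot 4 \cdot \frac{1}{3} = \frac{16}{3} \approx 5.3333$)
$\frac{538 + 1763}{-2408} + \frac{y{\left(40 \right)}}{\left(-27 + 7\right) X} = \frac{538 + 1763}{-2408} + \frac{1}{75 \left(-27 + 7\right) \frac{16}{3}} = 2301 \left(- \frac{1}{2408}\right) + \frac{1}{75 \left(\left(-20\right) \frac{16}{3}\right)} = - \frac{2301}{2408} + \frac{1}{75 \left(- \frac{320}{3}\right)} = - \frac{2301}{2408} + \frac{1}{75} \left(- \frac{3}{320}\right) = - \frac{2301}{2408} - \frac{1}{8000} = - \frac{2301301}{2408000}$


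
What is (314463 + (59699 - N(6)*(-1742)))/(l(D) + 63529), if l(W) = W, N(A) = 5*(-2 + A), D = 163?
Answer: 204501/31846 ≈ 6.4216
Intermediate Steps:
N(A) = -10 + 5*A
(314463 + (59699 - N(6)*(-1742)))/(l(D) + 63529) = (314463 + (59699 - (-10 + 5*6)*(-1742)))/(163 + 63529) = (314463 + (59699 - (-10 + 30)*(-1742)))/63692 = (314463 + (59699 - 20*(-1742)))*(1/63692) = (314463 + (59699 - 1*(-34840)))*(1/63692) = (314463 + (59699 + 34840))*(1/63692) = (314463 + 94539)*(1/63692) = 409002*(1/63692) = 204501/31846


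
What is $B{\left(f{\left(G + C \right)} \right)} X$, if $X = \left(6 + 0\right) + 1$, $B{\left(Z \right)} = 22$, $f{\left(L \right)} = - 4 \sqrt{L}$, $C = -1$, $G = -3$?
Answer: $154$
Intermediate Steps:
$X = 7$ ($X = 6 + 1 = 7$)
$B{\left(f{\left(G + C \right)} \right)} X = 22 \cdot 7 = 154$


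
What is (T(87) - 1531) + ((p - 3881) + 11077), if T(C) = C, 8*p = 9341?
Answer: 55357/8 ≈ 6919.6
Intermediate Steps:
p = 9341/8 (p = (⅛)*9341 = 9341/8 ≈ 1167.6)
(T(87) - 1531) + ((p - 3881) + 11077) = (87 - 1531) + ((9341/8 - 3881) + 11077) = -1444 + (-21707/8 + 11077) = -1444 + 66909/8 = 55357/8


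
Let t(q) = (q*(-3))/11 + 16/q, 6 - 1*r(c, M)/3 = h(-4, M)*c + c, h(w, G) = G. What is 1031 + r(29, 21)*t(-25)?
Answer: -2937779/275 ≈ -10683.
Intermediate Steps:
r(c, M) = 18 - 3*c - 3*M*c (r(c, M) = 18 - 3*(M*c + c) = 18 - 3*(c + M*c) = 18 + (-3*c - 3*M*c) = 18 - 3*c - 3*M*c)
t(q) = 16/q - 3*q/11 (t(q) = -3*q*(1/11) + 16/q = -3*q/11 + 16/q = 16/q - 3*q/11)
1031 + r(29, 21)*t(-25) = 1031 + (18 - 3*29 - 3*21*29)*(16/(-25) - 3/11*(-25)) = 1031 + (18 - 87 - 1827)*(16*(-1/25) + 75/11) = 1031 - 1896*(-16/25 + 75/11) = 1031 - 1896*1699/275 = 1031 - 3221304/275 = -2937779/275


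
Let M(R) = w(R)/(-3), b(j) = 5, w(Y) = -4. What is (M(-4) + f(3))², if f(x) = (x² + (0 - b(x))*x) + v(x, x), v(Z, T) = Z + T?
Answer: 16/9 ≈ 1.7778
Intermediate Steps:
v(Z, T) = T + Z
M(R) = 4/3 (M(R) = -4/(-3) = -4*(-⅓) = 4/3)
f(x) = x² - 3*x (f(x) = (x² + (0 - 1*5)*x) + (x + x) = (x² + (0 - 5)*x) + 2*x = (x² - 5*x) + 2*x = x² - 3*x)
(M(-4) + f(3))² = (4/3 + 3*(-3 + 3))² = (4/3 + 3*0)² = (4/3 + 0)² = (4/3)² = 16/9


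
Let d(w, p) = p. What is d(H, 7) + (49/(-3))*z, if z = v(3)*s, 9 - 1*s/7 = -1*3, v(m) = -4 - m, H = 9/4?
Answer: 9611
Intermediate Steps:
H = 9/4 (H = 9*(¼) = 9/4 ≈ 2.2500)
s = 84 (s = 63 - (-7)*3 = 63 - 7*(-3) = 63 + 21 = 84)
z = -588 (z = (-4 - 1*3)*84 = (-4 - 3)*84 = -7*84 = -588)
d(H, 7) + (49/(-3))*z = 7 + (49/(-3))*(-588) = 7 + (49*(-⅓))*(-588) = 7 - 49/3*(-588) = 7 + 9604 = 9611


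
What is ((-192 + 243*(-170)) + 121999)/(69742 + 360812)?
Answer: 80497/430554 ≈ 0.18696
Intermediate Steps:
((-192 + 243*(-170)) + 121999)/(69742 + 360812) = ((-192 - 41310) + 121999)/430554 = (-41502 + 121999)*(1/430554) = 80497*(1/430554) = 80497/430554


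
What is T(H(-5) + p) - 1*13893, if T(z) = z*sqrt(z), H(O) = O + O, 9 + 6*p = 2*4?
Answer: -13893 - 61*I*sqrt(366)/36 ≈ -13893.0 - 32.417*I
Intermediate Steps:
p = -1/6 (p = -3/2 + (2*4)/6 = -3/2 + (1/6)*8 = -3/2 + 4/3 = -1/6 ≈ -0.16667)
H(O) = 2*O
T(z) = z**(3/2)
T(H(-5) + p) - 1*13893 = (2*(-5) - 1/6)**(3/2) - 1*13893 = (-10 - 1/6)**(3/2) - 13893 = (-61/6)**(3/2) - 13893 = -61*I*sqrt(366)/36 - 13893 = -13893 - 61*I*sqrt(366)/36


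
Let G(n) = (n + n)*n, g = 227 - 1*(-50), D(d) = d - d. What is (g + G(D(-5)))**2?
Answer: 76729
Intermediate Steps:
D(d) = 0
g = 277 (g = 227 + 50 = 277)
G(n) = 2*n**2 (G(n) = (2*n)*n = 2*n**2)
(g + G(D(-5)))**2 = (277 + 2*0**2)**2 = (277 + 2*0)**2 = (277 + 0)**2 = 277**2 = 76729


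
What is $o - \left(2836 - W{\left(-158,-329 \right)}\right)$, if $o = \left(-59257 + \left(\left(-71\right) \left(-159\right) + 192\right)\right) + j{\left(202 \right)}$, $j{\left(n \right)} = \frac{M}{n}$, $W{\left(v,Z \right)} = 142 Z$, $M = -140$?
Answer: $- \frac{9830400}{101} \approx -97331.0$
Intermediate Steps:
$j{\left(n \right)} = - \frac{140}{n}$
$o = - \frac{4825446}{101}$ ($o = \left(-59257 + \left(\left(-71\right) \left(-159\right) + 192\right)\right) - \frac{140}{202} = \left(-59257 + \left(11289 + 192\right)\right) - \frac{70}{101} = \left(-59257 + 11481\right) - \frac{70}{101} = -47776 - \frac{70}{101} = - \frac{4825446}{101} \approx -47777.0$)
$o - \left(2836 - W{\left(-158,-329 \right)}\right) = - \frac{4825446}{101} - \left(2836 - 142 \left(-329\right)\right) = - \frac{4825446}{101} - \left(2836 - -46718\right) = - \frac{4825446}{101} - \left(2836 + 46718\right) = - \frac{4825446}{101} - 49554 = - \frac{9830400}{101}$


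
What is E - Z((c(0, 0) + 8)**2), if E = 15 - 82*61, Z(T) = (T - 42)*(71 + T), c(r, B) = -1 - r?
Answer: -5827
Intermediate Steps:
Z(T) = (-42 + T)*(71 + T)
E = -4987 (E = 15 - 5002 = -4987)
E - Z((c(0, 0) + 8)**2) = -4987 - (-2982 + (((-1 - 1*0) + 8)**2)**2 + 29*((-1 - 1*0) + 8)**2) = -4987 - (-2982 + (((-1 + 0) + 8)**2)**2 + 29*((-1 + 0) + 8)**2) = -4987 - (-2982 + ((-1 + 8)**2)**2 + 29*(-1 + 8)**2) = -4987 - (-2982 + (7**2)**2 + 29*7**2) = -4987 - (-2982 + 49**2 + 29*49) = -4987 - (-2982 + 2401 + 1421) = -4987 - 1*840 = -4987 - 840 = -5827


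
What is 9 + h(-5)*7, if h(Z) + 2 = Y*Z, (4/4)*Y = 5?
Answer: -180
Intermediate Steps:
Y = 5
h(Z) = -2 + 5*Z
9 + h(-5)*7 = 9 + (-2 + 5*(-5))*7 = 9 + (-2 - 25)*7 = 9 - 27*7 = 9 - 189 = -180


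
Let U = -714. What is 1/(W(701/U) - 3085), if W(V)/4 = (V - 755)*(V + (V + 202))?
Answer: -127449/77486513011 ≈ -1.6448e-6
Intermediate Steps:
W(V) = 4*(-755 + V)*(202 + 2*V) (W(V) = 4*((V - 755)*(V + (V + 202))) = 4*((-755 + V)*(V + (202 + V))) = 4*((-755 + V)*(202 + 2*V)) = 4*(-755 + V)*(202 + 2*V))
1/(W(701/U) - 3085) = 1/((-610040 - 3667632/(-714) + 8*(701/(-714))**2) - 3085) = 1/((-610040 - 3667632*(-1)/714 + 8*(701*(-1/714))**2) - 3085) = 1/((-610040 - 5232*(-701/714) + 8*(-701/714)**2) - 3085) = 1/((-610040 + 611272/119 + 8*(491401/509796)) - 3085) = 1/((-610040 + 611272/119 + 982802/127449) - 3085) = 1/(-77093332846/127449 - 3085) = 1/(-77486513011/127449) = -127449/77486513011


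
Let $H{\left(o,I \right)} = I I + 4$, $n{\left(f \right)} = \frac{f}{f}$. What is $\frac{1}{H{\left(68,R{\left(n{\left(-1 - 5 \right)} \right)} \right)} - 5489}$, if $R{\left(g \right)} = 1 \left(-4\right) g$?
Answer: $- \frac{1}{5469} \approx -0.00018285$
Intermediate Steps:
$n{\left(f \right)} = 1$
$R{\left(g \right)} = - 4 g$
$H{\left(o,I \right)} = 4 + I^{2}$ ($H{\left(o,I \right)} = I^{2} + 4 = 4 + I^{2}$)
$\frac{1}{H{\left(68,R{\left(n{\left(-1 - 5 \right)} \right)} \right)} - 5489} = \frac{1}{\left(4 + \left(\left(-4\right) 1\right)^{2}\right) - 5489} = \frac{1}{\left(4 + \left(-4\right)^{2}\right) - 5489} = \frac{1}{\left(4 + 16\right) - 5489} = \frac{1}{20 - 5489} = \frac{1}{-5469} = - \frac{1}{5469}$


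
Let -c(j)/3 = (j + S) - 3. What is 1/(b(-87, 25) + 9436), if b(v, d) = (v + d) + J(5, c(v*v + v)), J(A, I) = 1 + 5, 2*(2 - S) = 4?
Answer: 1/9380 ≈ 0.00010661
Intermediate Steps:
S = 0 (S = 2 - ½*4 = 2 - 2 = 0)
c(j) = 9 - 3*j (c(j) = -3*((j + 0) - 3) = -3*(j - 3) = -3*(-3 + j) = 9 - 3*j)
J(A, I) = 6
b(v, d) = 6 + d + v (b(v, d) = (v + d) + 6 = (d + v) + 6 = 6 + d + v)
1/(b(-87, 25) + 9436) = 1/((6 + 25 - 87) + 9436) = 1/(-56 + 9436) = 1/9380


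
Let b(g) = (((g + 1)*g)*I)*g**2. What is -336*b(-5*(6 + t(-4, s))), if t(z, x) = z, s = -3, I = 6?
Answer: -18144000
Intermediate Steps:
b(g) = 6*g**3*(1 + g) (b(g) = (((g + 1)*g)*6)*g**2 = (((1 + g)*g)*6)*g**2 = ((g*(1 + g))*6)*g**2 = (6*g*(1 + g))*g**2 = 6*g**3*(1 + g))
-336*b(-5*(6 + t(-4, s))) = -2016*(-5*(6 - 4))**3*(1 - 5*(6 - 4)) = -2016*(-5*2)**3*(1 - 5*2) = -2016*(-10)**3*(1 - 10) = -2016*(-1000)*(-9) = -336*54000 = -18144000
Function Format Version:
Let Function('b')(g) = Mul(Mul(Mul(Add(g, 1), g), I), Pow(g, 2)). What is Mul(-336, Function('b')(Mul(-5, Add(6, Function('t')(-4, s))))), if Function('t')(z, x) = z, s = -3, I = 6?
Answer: -18144000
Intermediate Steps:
Function('b')(g) = Mul(6, Pow(g, 3), Add(1, g)) (Function('b')(g) = Mul(Mul(Mul(Add(g, 1), g), 6), Pow(g, 2)) = Mul(Mul(Mul(Add(1, g), g), 6), Pow(g, 2)) = Mul(Mul(Mul(g, Add(1, g)), 6), Pow(g, 2)) = Mul(Mul(6, g, Add(1, g)), Pow(g, 2)) = Mul(6, Pow(g, 3), Add(1, g)))
Mul(-336, Function('b')(Mul(-5, Add(6, Function('t')(-4, s))))) = Mul(-336, Mul(6, Pow(Mul(-5, Add(6, -4)), 3), Add(1, Mul(-5, Add(6, -4))))) = Mul(-336, Mul(6, Pow(Mul(-5, 2), 3), Add(1, Mul(-5, 2)))) = Mul(-336, Mul(6, Pow(-10, 3), Add(1, -10))) = Mul(-336, Mul(6, -1000, -9)) = Mul(-336, 54000) = -18144000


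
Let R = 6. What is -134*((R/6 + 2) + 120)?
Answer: -16482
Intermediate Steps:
-134*((R/6 + 2) + 120) = -134*((6/6 + 2) + 120) = -134*((6*(1/6) + 2) + 120) = -134*((1 + 2) + 120) = -134*(3 + 120) = -134*123 = -16482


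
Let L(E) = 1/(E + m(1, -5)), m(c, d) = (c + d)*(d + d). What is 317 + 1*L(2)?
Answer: 13315/42 ≈ 317.02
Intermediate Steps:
m(c, d) = 2*d*(c + d) (m(c, d) = (c + d)*(2*d) = 2*d*(c + d))
L(E) = 1/(40 + E) (L(E) = 1/(E + 2*(-5)*(1 - 5)) = 1/(E + 2*(-5)*(-4)) = 1/(E + 40) = 1/(40 + E))
317 + 1*L(2) = 317 + 1/(40 + 2) = 317 + 1/42 = 13315/42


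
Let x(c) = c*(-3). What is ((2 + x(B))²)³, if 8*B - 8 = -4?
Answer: 1/64 ≈ 0.015625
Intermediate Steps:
B = ½ (B = 1 + (⅛)*(-4) = 1 - ½ = ½ ≈ 0.50000)
x(c) = -3*c
((2 + x(B))²)³ = ((2 - 3*½)²)³ = ((2 - 3/2)²)³ = ((½)²)³ = (¼)³ = 1/64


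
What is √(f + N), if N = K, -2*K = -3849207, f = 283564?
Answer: √8832670/2 ≈ 1486.0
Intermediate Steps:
K = 3849207/2 (K = -½*(-3849207) = 3849207/2 ≈ 1.9246e+6)
N = 3849207/2 ≈ 1.9246e+6
√(f + N) = √(283564 + 3849207/2) = √(4416335/2) = √8832670/2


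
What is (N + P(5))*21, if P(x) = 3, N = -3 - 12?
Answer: -252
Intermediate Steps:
N = -15
(N + P(5))*21 = (-15 + 3)*21 = -12*21 = -252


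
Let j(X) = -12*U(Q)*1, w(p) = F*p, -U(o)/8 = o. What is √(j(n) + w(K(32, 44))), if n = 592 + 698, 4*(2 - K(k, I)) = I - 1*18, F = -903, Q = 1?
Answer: √16638/2 ≈ 64.494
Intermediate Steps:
U(o) = -8*o
K(k, I) = 13/2 - I/4 (K(k, I) = 2 - (I - 1*18)/4 = 2 - (I - 18)/4 = 2 - (-18 + I)/4 = 2 + (9/2 - I/4) = 13/2 - I/4)
w(p) = -903*p
n = 1290
j(X) = 96 (j(X) = -(-96)*1 = -12*(-8)*1 = 96*1 = 96)
√(j(n) + w(K(32, 44))) = √(96 - 903*(13/2 - ¼*44)) = √(96 - 903*(13/2 - 11)) = √(96 - 903*(-9/2)) = √(96 + 8127/2) = √(8319/2) = √16638/2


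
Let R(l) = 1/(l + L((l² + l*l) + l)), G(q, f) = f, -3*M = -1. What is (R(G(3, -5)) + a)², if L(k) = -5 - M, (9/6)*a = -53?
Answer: 10857025/8649 ≈ 1255.3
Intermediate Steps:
M = ⅓ (M = -⅓*(-1) = ⅓ ≈ 0.33333)
a = -106/3 (a = (⅔)*(-53) = -106/3 ≈ -35.333)
L(k) = -16/3 (L(k) = -5 - 1*⅓ = -5 - ⅓ = -16/3)
R(l) = 1/(-16/3 + l) (R(l) = 1/(l - 16/3) = 1/(-16/3 + l))
(R(G(3, -5)) + a)² = (3/(-16 + 3*(-5)) - 106/3)² = (3/(-16 - 15) - 106/3)² = (3/(-31) - 106/3)² = (3*(-1/31) - 106/3)² = (-3/31 - 106/3)² = (-3295/93)² = 10857025/8649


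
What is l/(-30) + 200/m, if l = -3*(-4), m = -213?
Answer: -1426/1065 ≈ -1.3390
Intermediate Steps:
l = 12
l/(-30) + 200/m = 12/(-30) + 200/(-213) = 12*(-1/30) + 200*(-1/213) = -2/5 - 200/213 = -1426/1065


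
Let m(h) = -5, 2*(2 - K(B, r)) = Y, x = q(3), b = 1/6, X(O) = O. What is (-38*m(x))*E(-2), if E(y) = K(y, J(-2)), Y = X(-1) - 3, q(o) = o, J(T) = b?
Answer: 760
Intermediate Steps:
b = 1/6 (b = 1*(1/6) = 1/6 ≈ 0.16667)
J(T) = 1/6
x = 3
Y = -4 (Y = -1 - 3 = -4)
K(B, r) = 4 (K(B, r) = 2 - 1/2*(-4) = 2 + 2 = 4)
E(y) = 4
(-38*m(x))*E(-2) = -38*(-5)*4 = 190*4 = 760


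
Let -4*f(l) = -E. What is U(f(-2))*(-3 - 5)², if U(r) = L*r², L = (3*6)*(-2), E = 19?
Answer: -51984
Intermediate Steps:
L = -36 (L = 18*(-2) = -36)
f(l) = 19/4 (f(l) = -(-1)*19/4 = -¼*(-19) = 19/4)
U(r) = -36*r²
U(f(-2))*(-3 - 5)² = (-36*(19/4)²)*(-3 - 5)² = -36*361/16*(-8)² = -3249/4*64 = -51984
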